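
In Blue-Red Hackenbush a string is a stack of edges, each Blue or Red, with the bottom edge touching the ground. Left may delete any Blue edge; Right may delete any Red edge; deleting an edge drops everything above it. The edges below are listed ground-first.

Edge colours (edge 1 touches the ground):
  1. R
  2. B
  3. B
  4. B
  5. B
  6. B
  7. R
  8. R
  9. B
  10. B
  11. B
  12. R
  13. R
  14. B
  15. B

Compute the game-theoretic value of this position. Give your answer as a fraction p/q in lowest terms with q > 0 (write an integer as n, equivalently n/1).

Recurse on prefixes of the 15-edge string R B B B B B R R B B B R R B B:
1 of 15 · R · max L −∞ · min R 0 → -1
2 of 15 · RB · max L -1 · min R 0 → -1/2
3 of 15 · RBB · max L -1/2 · min R 0 → -1/4
4 of 15 · RBBB · max L -1/4 · min R 0 → -1/8
5 of 15 · RBBBB · max L -1/8 · min R 0 → -1/16
6 of 15 · RBBBBB · max L -1/16 · min R 0 → -1/32
7 of 15 · RBBBBBR · max L -1/16 · min R -1/32 → -3/64
8 of 15 · RBBBBBRR · max L -1/16 · min R -3/64 → -7/128
9 of 15 · RBBBBBRRB · max L -7/128 · min R -3/64 → -13/256
10 of 15 · RBBBBBRRBB · max L -13/256 · min R -3/64 → -25/512
11 of 15 · RBBBBBRRBBB · max L -25/512 · min R -3/64 → -49/1024
12 of 15 · RBBBBBRRBBBR · max L -25/512 · min R -49/1024 → -99/2048
13 of 15 · RBBBBBRRBBBRR · max L -25/512 · min R -99/2048 → -199/4096
14 of 15 · RBBBBBRRBBBRRB · max L -199/4096 · min R -99/2048 → -397/8192
15 of 15 · RBBBBBRRBBBRRBB · max L -397/8192 · min R -99/2048 → -793/16384

-793/16384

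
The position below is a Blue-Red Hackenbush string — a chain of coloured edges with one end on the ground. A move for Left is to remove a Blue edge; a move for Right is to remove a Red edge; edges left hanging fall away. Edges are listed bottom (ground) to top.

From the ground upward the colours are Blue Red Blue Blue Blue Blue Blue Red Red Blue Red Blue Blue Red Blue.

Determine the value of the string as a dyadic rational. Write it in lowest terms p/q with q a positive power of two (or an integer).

Recurse on prefixes of the 15-edge string Blue Red Blue Blue Blue Blue Blue Red Red Blue Red Blue Blue Red Blue:
edge 1 of 15 (Blue): { 0 |  } — 1
edge 2 of 15 (Red): { 0 | 1 } — 1/2
edge 3 of 15 (Blue): { 0; 1/2 | 1 } — 3/4
edge 4 of 15 (Blue): { 0; 1/2; 3/4 | 1 } — 7/8
edge 5 of 15 (Blue): { 0; 1/2; 3/4; 7/8 | 1 } — 15/16
edge 6 of 15 (Blue): { 0; 1/2; 3/4; 7/8; 15/16 | 1 } — 31/32
edge 7 of 15 (Blue): { 0; 1/2; 3/4; 7/8; 15/16; 31/32 | 1 } — 63/64
edge 8 of 15 (Red): { 0; 1/2; 3/4; 7/8; 15/16; 31/32 | 63/64; 1 } — 125/128
edge 9 of 15 (Red): { 0; 1/2; 3/4; 7/8; 15/16; 31/32 | 125/128; 63/64; 1 } — 249/256
edge 10 of 15 (Blue): { 0; 1/2; 3/4; 7/8; 15/16; 31/32; 249/256 | 125/128; 63/64; 1 } — 499/512
edge 11 of 15 (Red): { 0; 1/2; 3/4; 7/8; 15/16; 31/32; 249/256 | 499/512; 125/128; 63/64; 1 } — 997/1024
edge 12 of 15 (Blue): { 0; 1/2; 3/4; 7/8; 15/16; 31/32; 249/256; 997/1024 | 499/512; 125/128; 63/64; 1 } — 1995/2048
edge 13 of 15 (Blue): { 0; 1/2; 3/4; 7/8; 15/16; 31/32; 249/256; 997/1024; 1995/2048 | 499/512; 125/128; 63/64; 1 } — 3991/4096
edge 14 of 15 (Red): { 0; 1/2; 3/4; 7/8; 15/16; 31/32; 249/256; 997/1024; 1995/2048 | 3991/4096; 499/512; 125/128; 63/64; 1 } — 7981/8192
edge 15 of 15 (Blue): { 0; 1/2; 3/4; 7/8; 15/16; 31/32; 249/256; 997/1024; 1995/2048; 7981/8192 | 3991/4096; 499/512; 125/128; 63/64; 1 } — 15963/16384

15963/16384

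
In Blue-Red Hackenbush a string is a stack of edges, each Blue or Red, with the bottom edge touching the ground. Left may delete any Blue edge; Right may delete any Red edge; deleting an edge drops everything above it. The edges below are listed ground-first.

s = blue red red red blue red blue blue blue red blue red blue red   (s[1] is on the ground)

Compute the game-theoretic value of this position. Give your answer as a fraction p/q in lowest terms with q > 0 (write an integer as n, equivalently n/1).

1 of 14 · b · max L 0 · min R +∞ = 1
2 of 14 · br · max L 0 · min R 1 = 1/2
3 of 14 · brr · max L 0 · min R 1/2 = 1/4
4 of 14 · brrr · max L 0 · min R 1/4 = 1/8
5 of 14 · brrrb · max L 1/8 · min R 1/4 = 3/16
6 of 14 · brrrbr · max L 1/8 · min R 3/16 = 5/32
7 of 14 · brrrbrb · max L 5/32 · min R 3/16 = 11/64
8 of 14 · brrrbrbb · max L 11/64 · min R 3/16 = 23/128
9 of 14 · brrrbrbbb · max L 23/128 · min R 3/16 = 47/256
10 of 14 · brrrbrbbbr · max L 23/128 · min R 47/256 = 93/512
11 of 14 · brrrbrbbbrb · max L 93/512 · min R 47/256 = 187/1024
12 of 14 · brrrbrbbbrbr · max L 93/512 · min R 187/1024 = 373/2048
13 of 14 · brrrbrbbbrbrb · max L 373/2048 · min R 187/1024 = 747/4096
14 of 14 · brrrbrbbbrbrbr · max L 373/2048 · min R 747/4096 = 1493/8192

1493/8192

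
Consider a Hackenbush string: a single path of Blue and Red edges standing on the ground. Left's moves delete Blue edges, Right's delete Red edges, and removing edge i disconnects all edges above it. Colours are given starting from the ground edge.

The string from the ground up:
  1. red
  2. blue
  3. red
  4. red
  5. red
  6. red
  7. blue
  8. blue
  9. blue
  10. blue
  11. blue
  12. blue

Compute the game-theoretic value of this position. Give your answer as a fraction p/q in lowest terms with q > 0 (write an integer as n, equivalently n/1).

-1921/2048

Prefix values for red blue red red red red blue blue blue blue blue blue via {L|R} + simplicity:
edge 1 of 12 (red): { none | 0 } — -1
edge 2 of 12 (blue): { -1 | 0 } — -1/2
edge 3 of 12 (red): { -1 | -1/2; 0 } — -3/4
edge 4 of 12 (red): { -1 | -3/4; -1/2; 0 } — -7/8
edge 5 of 12 (red): { -1 | -7/8; -3/4; -1/2; 0 } — -15/16
edge 6 of 12 (red): { -1 | -15/16; -7/8; -3/4; -1/2; 0 } — -31/32
edge 7 of 12 (blue): { -1; -31/32 | -15/16; -7/8; -3/4; -1/2; 0 } — -61/64
edge 8 of 12 (blue): { -1; -31/32; -61/64 | -15/16; -7/8; -3/4; -1/2; 0 } — -121/128
edge 9 of 12 (blue): { -1; -31/32; -61/64; -121/128 | -15/16; -7/8; -3/4; -1/2; 0 } — -241/256
edge 10 of 12 (blue): { -1; -31/32; -61/64; -121/128; -241/256 | -15/16; -7/8; -3/4; -1/2; 0 } — -481/512
edge 11 of 12 (blue): { -1; -31/32; -61/64; -121/128; -241/256; -481/512 | -15/16; -7/8; -3/4; -1/2; 0 } — -961/1024
edge 12 of 12 (blue): { -1; -31/32; -61/64; -121/128; -241/256; -481/512; -961/1024 | -15/16; -7/8; -3/4; -1/2; 0 } — -1921/2048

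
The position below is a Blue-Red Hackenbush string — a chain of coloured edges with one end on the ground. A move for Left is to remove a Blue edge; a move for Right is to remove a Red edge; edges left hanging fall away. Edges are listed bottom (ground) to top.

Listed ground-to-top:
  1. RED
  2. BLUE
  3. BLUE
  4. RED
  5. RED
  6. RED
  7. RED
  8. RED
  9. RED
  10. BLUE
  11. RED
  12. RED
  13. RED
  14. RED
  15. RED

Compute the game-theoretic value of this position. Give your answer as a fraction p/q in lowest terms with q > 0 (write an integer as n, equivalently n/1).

Build G(s[:k]) for k = 1..15, string s = RED BLUE BLUE RED RED RED RED RED RED BLUE RED RED RED RED RED.
edge 1 of 15 (RED): { · | 0 } ⇒ -1
edge 2 of 15 (BLUE): { -1 | 0 } ⇒ -1/2
edge 3 of 15 (BLUE): { -1 -1/2 | 0 } ⇒ -1/4
edge 4 of 15 (RED): { -1 -1/2 | -1/4 0 } ⇒ -3/8
edge 5 of 15 (RED): { -1 -1/2 | -3/8 -1/4 0 } ⇒ -7/16
edge 6 of 15 (RED): { -1 -1/2 | -7/16 -3/8 -1/4 0 } ⇒ -15/32
edge 7 of 15 (RED): { -1 -1/2 | -15/32 -7/16 -3/8 -1/4 0 } ⇒ -31/64
edge 8 of 15 (RED): { -1 -1/2 | -31/64 -15/32 -7/16 -3/8 -1/4 0 } ⇒ -63/128
edge 9 of 15 (RED): { -1 -1/2 | -63/128 -31/64 -15/32 -7/16 -3/8 -1/4 0 } ⇒ -127/256
edge 10 of 15 (BLUE): { -1 -1/2 -127/256 | -63/128 -31/64 -15/32 -7/16 -3/8 -1/4 0 } ⇒ -253/512
edge 11 of 15 (RED): { -1 -1/2 -127/256 | -253/512 -63/128 -31/64 -15/32 -7/16 -3/8 -1/4 0 } ⇒ -507/1024
edge 12 of 15 (RED): { -1 -1/2 -127/256 | -507/1024 -253/512 -63/128 -31/64 -15/32 -7/16 -3/8 -1/4 0 } ⇒ -1015/2048
edge 13 of 15 (RED): { -1 -1/2 -127/256 | -1015/2048 -507/1024 -253/512 -63/128 -31/64 -15/32 -7/16 -3/8 -1/4 0 } ⇒ -2031/4096
edge 14 of 15 (RED): { -1 -1/2 -127/256 | -2031/4096 -1015/2048 -507/1024 -253/512 -63/128 -31/64 -15/32 -7/16 -3/8 -1/4 0 } ⇒ -4063/8192
edge 15 of 15 (RED): { -1 -1/2 -127/256 | -4063/8192 -2031/4096 -1015/2048 -507/1024 -253/512 -63/128 -31/64 -15/32 -7/16 -3/8 -1/4 0 } ⇒ -8127/16384

-8127/16384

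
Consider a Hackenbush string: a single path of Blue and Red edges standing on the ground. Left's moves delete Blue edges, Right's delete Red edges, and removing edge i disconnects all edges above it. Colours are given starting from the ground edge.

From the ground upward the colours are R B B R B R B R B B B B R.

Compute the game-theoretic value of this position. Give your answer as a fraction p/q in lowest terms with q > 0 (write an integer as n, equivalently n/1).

Build val(s[:k]) for k = 1..13, string s = R B B R B R B R B B B B R.
R: Left { none }, Right { 0 } = simplest -1
RB: Left { -1 }, Right { 0 } = simplest -1/2
RBB: Left { -1 -1/2 }, Right { 0 } = simplest -1/4
RBBR: Left { -1 -1/2 }, Right { -1/4 0 } = simplest -3/8
RBBRB: Left { -1 -1/2 -3/8 }, Right { -1/4 0 } = simplest -5/16
RBBRBR: Left { -1 -1/2 -3/8 }, Right { -5/16 -1/4 0 } = simplest -11/32
RBBRBRB: Left { -1 -1/2 -3/8 -11/32 }, Right { -5/16 -1/4 0 } = simplest -21/64
RBBRBRBR: Left { -1 -1/2 -3/8 -11/32 }, Right { -21/64 -5/16 -1/4 0 } = simplest -43/128
RBBRBRBRB: Left { -1 -1/2 -3/8 -11/32 -43/128 }, Right { -21/64 -5/16 -1/4 0 } = simplest -85/256
RBBRBRBRBB: Left { -1 -1/2 -3/8 -11/32 -43/128 -85/256 }, Right { -21/64 -5/16 -1/4 0 } = simplest -169/512
RBBRBRBRBBB: Left { -1 -1/2 -3/8 -11/32 -43/128 -85/256 -169/512 }, Right { -21/64 -5/16 -1/4 0 } = simplest -337/1024
RBBRBRBRBBBB: Left { -1 -1/2 -3/8 -11/32 -43/128 -85/256 -169/512 -337/1024 }, Right { -21/64 -5/16 -1/4 0 } = simplest -673/2048
RBBRBRBRBBBBR: Left { -1 -1/2 -3/8 -11/32 -43/128 -85/256 -169/512 -337/1024 }, Right { -673/2048 -21/64 -5/16 -1/4 0 } = simplest -1347/4096

-1347/4096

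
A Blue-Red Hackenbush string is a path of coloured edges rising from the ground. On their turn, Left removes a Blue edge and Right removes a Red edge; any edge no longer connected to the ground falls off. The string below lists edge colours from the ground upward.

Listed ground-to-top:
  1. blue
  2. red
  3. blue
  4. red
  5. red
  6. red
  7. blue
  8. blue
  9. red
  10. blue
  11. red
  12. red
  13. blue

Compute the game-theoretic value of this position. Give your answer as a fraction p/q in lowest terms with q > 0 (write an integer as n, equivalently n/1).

Build value(s[:k]) for k = 1..13, string s = blue red blue red red red blue blue red blue red red blue.
value_1 [b]  L=[0]  R=[—]  => 1
value_2 [br]  L=[0]  R=[1]  => 1/2
value_3 [brb]  L=[0 1/2]  R=[1]  => 3/4
value_4 [brbr]  L=[0 1/2]  R=[3/4 1]  => 5/8
value_5 [brbrr]  L=[0 1/2]  R=[5/8 3/4 1]  => 9/16
value_6 [brbrrr]  L=[0 1/2]  R=[9/16 5/8 3/4 1]  => 17/32
value_7 [brbrrrb]  L=[0 1/2 17/32]  R=[9/16 5/8 3/4 1]  => 35/64
value_8 [brbrrrbb]  L=[0 1/2 17/32 35/64]  R=[9/16 5/8 3/4 1]  => 71/128
value_9 [brbrrrbbr]  L=[0 1/2 17/32 35/64]  R=[71/128 9/16 5/8 3/4 1]  => 141/256
value_10 [brbrrrbbrb]  L=[0 1/2 17/32 35/64 141/256]  R=[71/128 9/16 5/8 3/4 1]  => 283/512
value_11 [brbrrrbbrbr]  L=[0 1/2 17/32 35/64 141/256]  R=[283/512 71/128 9/16 5/8 3/4 1]  => 565/1024
value_12 [brbrrrbbrbrr]  L=[0 1/2 17/32 35/64 141/256]  R=[565/1024 283/512 71/128 9/16 5/8 3/4 1]  => 1129/2048
value_13 [brbrrrbbrbrrb]  L=[0 1/2 17/32 35/64 141/256 1129/2048]  R=[565/1024 283/512 71/128 9/16 5/8 3/4 1]  => 2259/4096

2259/4096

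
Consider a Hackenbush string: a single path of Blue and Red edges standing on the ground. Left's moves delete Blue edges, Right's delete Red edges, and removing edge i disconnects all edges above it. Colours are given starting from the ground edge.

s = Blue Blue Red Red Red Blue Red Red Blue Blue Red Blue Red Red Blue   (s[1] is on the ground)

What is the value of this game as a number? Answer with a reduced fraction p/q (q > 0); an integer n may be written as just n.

9427/8192

Prefix values for Blue Blue Red Red Red Blue Red Red Blue Blue Red Blue Red Red Blue via {L|R} + simplicity:
edge 1 of 15 (Blue): { 0 |  } => 1
edge 2 of 15 (Blue): { 0 1 |  } => 2
edge 3 of 15 (Red): { 0 1 | 2 } => 3/2
edge 4 of 15 (Red): { 0 1 | 3/2 2 } => 5/4
edge 5 of 15 (Red): { 0 1 | 5/4 3/2 2 } => 9/8
edge 6 of 15 (Blue): { 0 1 9/8 | 5/4 3/2 2 } => 19/16
edge 7 of 15 (Red): { 0 1 9/8 | 19/16 5/4 3/2 2 } => 37/32
edge 8 of 15 (Red): { 0 1 9/8 | 37/32 19/16 5/4 3/2 2 } => 73/64
edge 9 of 15 (Blue): { 0 1 9/8 73/64 | 37/32 19/16 5/4 3/2 2 } => 147/128
edge 10 of 15 (Blue): { 0 1 9/8 73/64 147/128 | 37/32 19/16 5/4 3/2 2 } => 295/256
edge 11 of 15 (Red): { 0 1 9/8 73/64 147/128 | 295/256 37/32 19/16 5/4 3/2 2 } => 589/512
edge 12 of 15 (Blue): { 0 1 9/8 73/64 147/128 589/512 | 295/256 37/32 19/16 5/4 3/2 2 } => 1179/1024
edge 13 of 15 (Red): { 0 1 9/8 73/64 147/128 589/512 | 1179/1024 295/256 37/32 19/16 5/4 3/2 2 } => 2357/2048
edge 14 of 15 (Red): { 0 1 9/8 73/64 147/128 589/512 | 2357/2048 1179/1024 295/256 37/32 19/16 5/4 3/2 2 } => 4713/4096
edge 15 of 15 (Blue): { 0 1 9/8 73/64 147/128 589/512 4713/4096 | 2357/2048 1179/1024 295/256 37/32 19/16 5/4 3/2 2 } => 9427/8192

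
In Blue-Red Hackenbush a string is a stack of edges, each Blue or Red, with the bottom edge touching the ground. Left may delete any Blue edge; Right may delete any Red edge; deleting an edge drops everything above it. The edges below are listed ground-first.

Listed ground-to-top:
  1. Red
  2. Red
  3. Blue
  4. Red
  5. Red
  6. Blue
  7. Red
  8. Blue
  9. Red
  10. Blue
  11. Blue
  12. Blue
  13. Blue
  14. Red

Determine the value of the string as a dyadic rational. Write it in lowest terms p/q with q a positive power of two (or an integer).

Prefix values for Red Red Blue Red Red Blue Red Blue Red Blue Blue Blue Blue Red via {L|R} + simplicity:
step 1: add Red to get R; options L={ (no moves) } R={ 0 } so -1
step 2: add Red to get RR; options L={ (no moves) } R={ -1,0 } so -2
step 3: add Blue to get RRB; options L={ -2 } R={ -1,0 } so -3/2
step 4: add Red to get RRBR; options L={ -2 } R={ -3/2,-1,0 } so -7/4
step 5: add Red to get RRBRR; options L={ -2 } R={ -7/4,-3/2,-1,0 } so -15/8
step 6: add Blue to get RRBRRB; options L={ -2,-15/8 } R={ -7/4,-3/2,-1,0 } so -29/16
step 7: add Red to get RRBRRBR; options L={ -2,-15/8 } R={ -29/16,-7/4,-3/2,-1,0 } so -59/32
step 8: add Blue to get RRBRRBRB; options L={ -2,-15/8,-59/32 } R={ -29/16,-7/4,-3/2,-1,0 } so -117/64
step 9: add Red to get RRBRRBRBR; options L={ -2,-15/8,-59/32 } R={ -117/64,-29/16,-7/4,-3/2,-1,0 } so -235/128
step 10: add Blue to get RRBRRBRBRB; options L={ -2,-15/8,-59/32,-235/128 } R={ -117/64,-29/16,-7/4,-3/2,-1,0 } so -469/256
step 11: add Blue to get RRBRRBRBRBB; options L={ -2,-15/8,-59/32,-235/128,-469/256 } R={ -117/64,-29/16,-7/4,-3/2,-1,0 } so -937/512
step 12: add Blue to get RRBRRBRBRBBB; options L={ -2,-15/8,-59/32,-235/128,-469/256,-937/512 } R={ -117/64,-29/16,-7/4,-3/2,-1,0 } so -1873/1024
step 13: add Blue to get RRBRRBRBRBBBB; options L={ -2,-15/8,-59/32,-235/128,-469/256,-937/512,-1873/1024 } R={ -117/64,-29/16,-7/4,-3/2,-1,0 } so -3745/2048
step 14: add Red to get RRBRRBRBRBBBBR; options L={ -2,-15/8,-59/32,-235/128,-469/256,-937/512,-1873/1024 } R={ -3745/2048,-117/64,-29/16,-7/4,-3/2,-1,0 } so -7491/4096

-7491/4096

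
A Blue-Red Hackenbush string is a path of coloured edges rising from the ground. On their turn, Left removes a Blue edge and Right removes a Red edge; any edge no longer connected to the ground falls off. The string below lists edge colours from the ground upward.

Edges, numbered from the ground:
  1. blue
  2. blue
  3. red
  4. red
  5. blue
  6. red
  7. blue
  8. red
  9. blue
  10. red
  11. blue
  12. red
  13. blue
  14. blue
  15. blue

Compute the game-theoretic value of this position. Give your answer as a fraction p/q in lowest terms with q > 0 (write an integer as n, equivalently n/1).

1 of 15 · b · max L 0 · min R +∞ gives 1
2 of 15 · bb · max L 1 · min R +∞ gives 2
3 of 15 · bbr · max L 1 · min R 2 gives 3/2
4 of 15 · bbrr · max L 1 · min R 3/2 gives 5/4
5 of 15 · bbrrb · max L 5/4 · min R 3/2 gives 11/8
6 of 15 · bbrrbr · max L 5/4 · min R 11/8 gives 21/16
7 of 15 · bbrrbrb · max L 21/16 · min R 11/8 gives 43/32
8 of 15 · bbrrbrbr · max L 21/16 · min R 43/32 gives 85/64
9 of 15 · bbrrbrbrb · max L 85/64 · min R 43/32 gives 171/128
10 of 15 · bbrrbrbrbr · max L 85/64 · min R 171/128 gives 341/256
11 of 15 · bbrrbrbrbrb · max L 341/256 · min R 171/128 gives 683/512
12 of 15 · bbrrbrbrbrbr · max L 341/256 · min R 683/512 gives 1365/1024
13 of 15 · bbrrbrbrbrbrb · max L 1365/1024 · min R 683/512 gives 2731/2048
14 of 15 · bbrrbrbrbrbrbb · max L 2731/2048 · min R 683/512 gives 5463/4096
15 of 15 · bbrrbrbrbrbrbbb · max L 5463/4096 · min R 683/512 gives 10927/8192

10927/8192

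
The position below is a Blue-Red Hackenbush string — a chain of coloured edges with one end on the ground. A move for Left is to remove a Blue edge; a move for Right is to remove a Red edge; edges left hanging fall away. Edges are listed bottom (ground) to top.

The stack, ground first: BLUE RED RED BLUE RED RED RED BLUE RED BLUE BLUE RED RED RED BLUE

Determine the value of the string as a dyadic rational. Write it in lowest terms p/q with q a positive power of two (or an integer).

Build G(s[:k]) for k = 1..15, string s = BLUE RED RED BLUE RED RED RED BLUE RED BLUE BLUE RED RED RED BLUE.
edge 1 of 15 (BLUE): { 0 | ∅ } -> 1
edge 2 of 15 (RED): { 0 | 1 } -> 1/2
edge 3 of 15 (RED): { 0 | 1/2, 1 } -> 1/4
edge 4 of 15 (BLUE): { 0, 1/4 | 1/2, 1 } -> 3/8
edge 5 of 15 (RED): { 0, 1/4 | 3/8, 1/2, 1 } -> 5/16
edge 6 of 15 (RED): { 0, 1/4 | 5/16, 3/8, 1/2, 1 } -> 9/32
edge 7 of 15 (RED): { 0, 1/4 | 9/32, 5/16, 3/8, 1/2, 1 } -> 17/64
edge 8 of 15 (BLUE): { 0, 1/4, 17/64 | 9/32, 5/16, 3/8, 1/2, 1 } -> 35/128
edge 9 of 15 (RED): { 0, 1/4, 17/64 | 35/128, 9/32, 5/16, 3/8, 1/2, 1 } -> 69/256
edge 10 of 15 (BLUE): { 0, 1/4, 17/64, 69/256 | 35/128, 9/32, 5/16, 3/8, 1/2, 1 } -> 139/512
edge 11 of 15 (BLUE): { 0, 1/4, 17/64, 69/256, 139/512 | 35/128, 9/32, 5/16, 3/8, 1/2, 1 } -> 279/1024
edge 12 of 15 (RED): { 0, 1/4, 17/64, 69/256, 139/512 | 279/1024, 35/128, 9/32, 5/16, 3/8, 1/2, 1 } -> 557/2048
edge 13 of 15 (RED): { 0, 1/4, 17/64, 69/256, 139/512 | 557/2048, 279/1024, 35/128, 9/32, 5/16, 3/8, 1/2, 1 } -> 1113/4096
edge 14 of 15 (RED): { 0, 1/4, 17/64, 69/256, 139/512 | 1113/4096, 557/2048, 279/1024, 35/128, 9/32, 5/16, 3/8, 1/2, 1 } -> 2225/8192
edge 15 of 15 (BLUE): { 0, 1/4, 17/64, 69/256, 139/512, 2225/8192 | 1113/4096, 557/2048, 279/1024, 35/128, 9/32, 5/16, 3/8, 1/2, 1 } -> 4451/16384

4451/16384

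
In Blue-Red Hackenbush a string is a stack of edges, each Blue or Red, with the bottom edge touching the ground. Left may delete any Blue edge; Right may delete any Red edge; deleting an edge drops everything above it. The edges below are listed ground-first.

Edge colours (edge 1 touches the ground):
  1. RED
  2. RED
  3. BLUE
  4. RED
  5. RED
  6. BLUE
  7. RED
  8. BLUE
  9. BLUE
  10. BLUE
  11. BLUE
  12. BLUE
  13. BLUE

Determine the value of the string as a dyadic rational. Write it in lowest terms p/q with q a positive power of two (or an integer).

Build G(s[:k]) for k = 1..13, string s = RED RED BLUE RED RED BLUE RED BLUE BLUE BLUE BLUE BLUE BLUE.
step 1: add RED to get R; options L={  } R={ 0 } → -1
step 2: add RED to get RR; options L={  } R={ -1; 0 } → -2
step 3: add BLUE to get RRB; options L={ -2 } R={ -1; 0 } → -3/2
step 4: add RED to get RRBR; options L={ -2 } R={ -3/2; -1; 0 } → -7/4
step 5: add RED to get RRBRR; options L={ -2 } R={ -7/4; -3/2; -1; 0 } → -15/8
step 6: add BLUE to get RRBRRB; options L={ -2; -15/8 } R={ -7/4; -3/2; -1; 0 } → -29/16
step 7: add RED to get RRBRRBR; options L={ -2; -15/8 } R={ -29/16; -7/4; -3/2; -1; 0 } → -59/32
step 8: add BLUE to get RRBRRBRB; options L={ -2; -15/8; -59/32 } R={ -29/16; -7/4; -3/2; -1; 0 } → -117/64
step 9: add BLUE to get RRBRRBRBB; options L={ -2; -15/8; -59/32; -117/64 } R={ -29/16; -7/4; -3/2; -1; 0 } → -233/128
step 10: add BLUE to get RRBRRBRBBB; options L={ -2; -15/8; -59/32; -117/64; -233/128 } R={ -29/16; -7/4; -3/2; -1; 0 } → -465/256
step 11: add BLUE to get RRBRRBRBBBB; options L={ -2; -15/8; -59/32; -117/64; -233/128; -465/256 } R={ -29/16; -7/4; -3/2; -1; 0 } → -929/512
step 12: add BLUE to get RRBRRBRBBBBB; options L={ -2; -15/8; -59/32; -117/64; -233/128; -465/256; -929/512 } R={ -29/16; -7/4; -3/2; -1; 0 } → -1857/1024
step 13: add BLUE to get RRBRRBRBBBBBB; options L={ -2; -15/8; -59/32; -117/64; -233/128; -465/256; -929/512; -1857/1024 } R={ -29/16; -7/4; -3/2; -1; 0 } → -3713/2048

-3713/2048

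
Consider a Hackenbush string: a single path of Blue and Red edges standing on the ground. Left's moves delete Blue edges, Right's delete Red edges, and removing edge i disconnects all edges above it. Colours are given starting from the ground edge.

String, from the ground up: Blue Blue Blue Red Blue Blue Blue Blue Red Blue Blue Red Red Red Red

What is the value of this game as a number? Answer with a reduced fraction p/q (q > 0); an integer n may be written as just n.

12129/4096

edge 1 of 15 (Blue): { 0 | · } — 1
edge 2 of 15 (Blue): { 0 1 | · } — 2
edge 3 of 15 (Blue): { 0 1 2 | · } — 3
edge 4 of 15 (Red): { 0 1 2 | 3 } — 5/2
edge 5 of 15 (Blue): { 0 1 2 5/2 | 3 } — 11/4
edge 6 of 15 (Blue): { 0 1 2 5/2 11/4 | 3 } — 23/8
edge 7 of 15 (Blue): { 0 1 2 5/2 11/4 23/8 | 3 } — 47/16
edge 8 of 15 (Blue): { 0 1 2 5/2 11/4 23/8 47/16 | 3 } — 95/32
edge 9 of 15 (Red): { 0 1 2 5/2 11/4 23/8 47/16 | 95/32 3 } — 189/64
edge 10 of 15 (Blue): { 0 1 2 5/2 11/4 23/8 47/16 189/64 | 95/32 3 } — 379/128
edge 11 of 15 (Blue): { 0 1 2 5/2 11/4 23/8 47/16 189/64 379/128 | 95/32 3 } — 759/256
edge 12 of 15 (Red): { 0 1 2 5/2 11/4 23/8 47/16 189/64 379/128 | 759/256 95/32 3 } — 1517/512
edge 13 of 15 (Red): { 0 1 2 5/2 11/4 23/8 47/16 189/64 379/128 | 1517/512 759/256 95/32 3 } — 3033/1024
edge 14 of 15 (Red): { 0 1 2 5/2 11/4 23/8 47/16 189/64 379/128 | 3033/1024 1517/512 759/256 95/32 3 } — 6065/2048
edge 15 of 15 (Red): { 0 1 2 5/2 11/4 23/8 47/16 189/64 379/128 | 6065/2048 3033/1024 1517/512 759/256 95/32 3 } — 12129/4096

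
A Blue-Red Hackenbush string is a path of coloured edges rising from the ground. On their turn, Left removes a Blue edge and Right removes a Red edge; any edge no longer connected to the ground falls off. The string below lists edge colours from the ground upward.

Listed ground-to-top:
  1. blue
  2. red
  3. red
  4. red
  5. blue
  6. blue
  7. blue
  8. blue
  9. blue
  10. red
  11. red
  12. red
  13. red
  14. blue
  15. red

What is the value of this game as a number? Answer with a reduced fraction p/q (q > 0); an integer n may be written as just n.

3973/16384

b: Left { 0 }, Right { (no moves) } → simplest 1
br: Left { 0 }, Right { 1 } → simplest 1/2
brr: Left { 0 }, Right { 1/2,1 } → simplest 1/4
brrr: Left { 0 }, Right { 1/4,1/2,1 } → simplest 1/8
brrrb: Left { 0,1/8 }, Right { 1/4,1/2,1 } → simplest 3/16
brrrbb: Left { 0,1/8,3/16 }, Right { 1/4,1/2,1 } → simplest 7/32
brrrbbb: Left { 0,1/8,3/16,7/32 }, Right { 1/4,1/2,1 } → simplest 15/64
brrrbbbb: Left { 0,1/8,3/16,7/32,15/64 }, Right { 1/4,1/2,1 } → simplest 31/128
brrrbbbbb: Left { 0,1/8,3/16,7/32,15/64,31/128 }, Right { 1/4,1/2,1 } → simplest 63/256
brrrbbbbbr: Left { 0,1/8,3/16,7/32,15/64,31/128 }, Right { 63/256,1/4,1/2,1 } → simplest 125/512
brrrbbbbbrr: Left { 0,1/8,3/16,7/32,15/64,31/128 }, Right { 125/512,63/256,1/4,1/2,1 } → simplest 249/1024
brrrbbbbbrrr: Left { 0,1/8,3/16,7/32,15/64,31/128 }, Right { 249/1024,125/512,63/256,1/4,1/2,1 } → simplest 497/2048
brrrbbbbbrrrr: Left { 0,1/8,3/16,7/32,15/64,31/128 }, Right { 497/2048,249/1024,125/512,63/256,1/4,1/2,1 } → simplest 993/4096
brrrbbbbbrrrrb: Left { 0,1/8,3/16,7/32,15/64,31/128,993/4096 }, Right { 497/2048,249/1024,125/512,63/256,1/4,1/2,1 } → simplest 1987/8192
brrrbbbbbrrrrbr: Left { 0,1/8,3/16,7/32,15/64,31/128,993/4096 }, Right { 1987/8192,497/2048,249/1024,125/512,63/256,1/4,1/2,1 } → simplest 3973/16384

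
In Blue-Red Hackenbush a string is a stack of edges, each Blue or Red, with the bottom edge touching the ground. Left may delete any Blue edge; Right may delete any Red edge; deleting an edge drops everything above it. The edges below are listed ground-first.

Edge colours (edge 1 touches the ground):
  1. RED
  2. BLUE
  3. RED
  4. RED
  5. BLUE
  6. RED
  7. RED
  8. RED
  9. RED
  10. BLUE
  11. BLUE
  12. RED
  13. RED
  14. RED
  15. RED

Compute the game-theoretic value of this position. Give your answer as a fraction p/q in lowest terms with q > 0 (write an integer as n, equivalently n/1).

-14239/16384

v(R) = { ∅ | 0 } = -1
v(RB) = { -1 | 0 } = -1/2
v(RBR) = { -1 | -1/2,0 } = -3/4
v(RBRR) = { -1 | -3/4,-1/2,0 } = -7/8
v(RBRRB) = { -1,-7/8 | -3/4,-1/2,0 } = -13/16
v(RBRRBR) = { -1,-7/8 | -13/16,-3/4,-1/2,0 } = -27/32
v(RBRRBRR) = { -1,-7/8 | -27/32,-13/16,-3/4,-1/2,0 } = -55/64
v(RBRRBRRR) = { -1,-7/8 | -55/64,-27/32,-13/16,-3/4,-1/2,0 } = -111/128
v(RBRRBRRRR) = { -1,-7/8 | -111/128,-55/64,-27/32,-13/16,-3/4,-1/2,0 } = -223/256
v(RBRRBRRRRB) = { -1,-7/8,-223/256 | -111/128,-55/64,-27/32,-13/16,-3/4,-1/2,0 } = -445/512
v(RBRRBRRRRBB) = { -1,-7/8,-223/256,-445/512 | -111/128,-55/64,-27/32,-13/16,-3/4,-1/2,0 } = -889/1024
v(RBRRBRRRRBBR) = { -1,-7/8,-223/256,-445/512 | -889/1024,-111/128,-55/64,-27/32,-13/16,-3/4,-1/2,0 } = -1779/2048
v(RBRRBRRRRBBRR) = { -1,-7/8,-223/256,-445/512 | -1779/2048,-889/1024,-111/128,-55/64,-27/32,-13/16,-3/4,-1/2,0 } = -3559/4096
v(RBRRBRRRRBBRRR) = { -1,-7/8,-223/256,-445/512 | -3559/4096,-1779/2048,-889/1024,-111/128,-55/64,-27/32,-13/16,-3/4,-1/2,0 } = -7119/8192
v(RBRRBRRRRBBRRRR) = { -1,-7/8,-223/256,-445/512 | -7119/8192,-3559/4096,-1779/2048,-889/1024,-111/128,-55/64,-27/32,-13/16,-3/4,-1/2,0 } = -14239/16384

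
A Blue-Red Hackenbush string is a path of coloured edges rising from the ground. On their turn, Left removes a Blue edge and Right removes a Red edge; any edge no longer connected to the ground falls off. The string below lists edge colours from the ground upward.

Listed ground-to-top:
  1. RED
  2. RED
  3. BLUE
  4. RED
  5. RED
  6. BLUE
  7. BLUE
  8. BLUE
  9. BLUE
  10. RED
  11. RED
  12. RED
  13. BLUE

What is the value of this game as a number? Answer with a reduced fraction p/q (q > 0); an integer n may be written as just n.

-3613/2048

Recurse on prefixes of the 13-edge string RED RED BLUE RED RED BLUE BLUE BLUE BLUE RED RED RED BLUE:
R: Left { ∅ }, Right { 0 } ⇒ simplest -1
RR: Left { ∅ }, Right { -1,0 } ⇒ simplest -2
RRB: Left { -2 }, Right { -1,0 } ⇒ simplest -3/2
RRBR: Left { -2 }, Right { -3/2,-1,0 } ⇒ simplest -7/4
RRBRR: Left { -2 }, Right { -7/4,-3/2,-1,0 } ⇒ simplest -15/8
RRBRRB: Left { -2,-15/8 }, Right { -7/4,-3/2,-1,0 } ⇒ simplest -29/16
RRBRRBB: Left { -2,-15/8,-29/16 }, Right { -7/4,-3/2,-1,0 } ⇒ simplest -57/32
RRBRRBBB: Left { -2,-15/8,-29/16,-57/32 }, Right { -7/4,-3/2,-1,0 } ⇒ simplest -113/64
RRBRRBBBB: Left { -2,-15/8,-29/16,-57/32,-113/64 }, Right { -7/4,-3/2,-1,0 } ⇒ simplest -225/128
RRBRRBBBBR: Left { -2,-15/8,-29/16,-57/32,-113/64 }, Right { -225/128,-7/4,-3/2,-1,0 } ⇒ simplest -451/256
RRBRRBBBBRR: Left { -2,-15/8,-29/16,-57/32,-113/64 }, Right { -451/256,-225/128,-7/4,-3/2,-1,0 } ⇒ simplest -903/512
RRBRRBBBBRRR: Left { -2,-15/8,-29/16,-57/32,-113/64 }, Right { -903/512,-451/256,-225/128,-7/4,-3/2,-1,0 } ⇒ simplest -1807/1024
RRBRRBBBBRRRB: Left { -2,-15/8,-29/16,-57/32,-113/64,-1807/1024 }, Right { -903/512,-451/256,-225/128,-7/4,-3/2,-1,0 } ⇒ simplest -3613/2048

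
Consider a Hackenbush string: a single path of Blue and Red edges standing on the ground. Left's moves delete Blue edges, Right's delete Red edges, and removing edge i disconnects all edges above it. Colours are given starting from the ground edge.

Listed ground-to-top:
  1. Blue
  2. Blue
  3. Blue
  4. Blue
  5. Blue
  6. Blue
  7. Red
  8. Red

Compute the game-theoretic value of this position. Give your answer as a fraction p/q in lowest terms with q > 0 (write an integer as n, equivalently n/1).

21/4

Recurse on prefixes of the 8-edge string Blue Blue Blue Blue Blue Blue Red Red:
val_1 [B]  L=[0]  R=[—]  => 1
val_2 [BB]  L=[0 1]  R=[—]  => 2
val_3 [BBB]  L=[0 1 2]  R=[—]  => 3
val_4 [BBBB]  L=[0 1 2 3]  R=[—]  => 4
val_5 [BBBBB]  L=[0 1 2 3 4]  R=[—]  => 5
val_6 [BBBBBB]  L=[0 1 2 3 4 5]  R=[—]  => 6
val_7 [BBBBBBR]  L=[0 1 2 3 4 5]  R=[6]  => 11/2
val_8 [BBBBBBRR]  L=[0 1 2 3 4 5]  R=[11/2 6]  => 21/4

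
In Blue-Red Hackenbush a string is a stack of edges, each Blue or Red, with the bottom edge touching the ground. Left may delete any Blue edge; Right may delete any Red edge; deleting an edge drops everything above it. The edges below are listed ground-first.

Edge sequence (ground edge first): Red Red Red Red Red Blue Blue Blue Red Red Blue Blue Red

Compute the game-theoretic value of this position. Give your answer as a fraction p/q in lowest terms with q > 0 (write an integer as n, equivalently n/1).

1 of 13 · R · max L −∞ · min R 0 so -1
2 of 13 · RR · max L −∞ · min R -1 so -2
3 of 13 · RRR · max L −∞ · min R -2 so -3
4 of 13 · RRRR · max L −∞ · min R -3 so -4
5 of 13 · RRRRR · max L −∞ · min R -4 so -5
6 of 13 · RRRRRB · max L -5 · min R -4 so -9/2
7 of 13 · RRRRRBB · max L -9/2 · min R -4 so -17/4
8 of 13 · RRRRRBBB · max L -17/4 · min R -4 so -33/8
9 of 13 · RRRRRBBBR · max L -17/4 · min R -33/8 so -67/16
10 of 13 · RRRRRBBBRR · max L -17/4 · min R -67/16 so -135/32
11 of 13 · RRRRRBBBRRB · max L -135/32 · min R -67/16 so -269/64
12 of 13 · RRRRRBBBRRBB · max L -269/64 · min R -67/16 so -537/128
13 of 13 · RRRRRBBBRRBBR · max L -269/64 · min R -537/128 so -1075/256

-1075/256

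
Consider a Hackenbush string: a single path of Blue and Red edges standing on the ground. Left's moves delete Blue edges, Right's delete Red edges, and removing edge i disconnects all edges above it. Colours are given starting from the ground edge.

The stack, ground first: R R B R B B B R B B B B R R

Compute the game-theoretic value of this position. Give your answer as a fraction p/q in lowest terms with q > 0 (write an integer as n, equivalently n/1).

value_1 [R]  L=[(no moves)]  R=[0]  ⇒ -1
value_2 [RR]  L=[(no moves)]  R=[-1 0]  ⇒ -2
value_3 [RRB]  L=[-2]  R=[-1 0]  ⇒ -3/2
value_4 [RRBR]  L=[-2]  R=[-3/2 -1 0]  ⇒ -7/4
value_5 [RRBRB]  L=[-2 -7/4]  R=[-3/2 -1 0]  ⇒ -13/8
value_6 [RRBRBB]  L=[-2 -7/4 -13/8]  R=[-3/2 -1 0]  ⇒ -25/16
value_7 [RRBRBBB]  L=[-2 -7/4 -13/8 -25/16]  R=[-3/2 -1 0]  ⇒ -49/32
value_8 [RRBRBBBR]  L=[-2 -7/4 -13/8 -25/16]  R=[-49/32 -3/2 -1 0]  ⇒ -99/64
value_9 [RRBRBBBRB]  L=[-2 -7/4 -13/8 -25/16 -99/64]  R=[-49/32 -3/2 -1 0]  ⇒ -197/128
value_10 [RRBRBBBRBB]  L=[-2 -7/4 -13/8 -25/16 -99/64 -197/128]  R=[-49/32 -3/2 -1 0]  ⇒ -393/256
value_11 [RRBRBBBRBBB]  L=[-2 -7/4 -13/8 -25/16 -99/64 -197/128 -393/256]  R=[-49/32 -3/2 -1 0]  ⇒ -785/512
value_12 [RRBRBBBRBBBB]  L=[-2 -7/4 -13/8 -25/16 -99/64 -197/128 -393/256 -785/512]  R=[-49/32 -3/2 -1 0]  ⇒ -1569/1024
value_13 [RRBRBBBRBBBBR]  L=[-2 -7/4 -13/8 -25/16 -99/64 -197/128 -393/256 -785/512]  R=[-1569/1024 -49/32 -3/2 -1 0]  ⇒ -3139/2048
value_14 [RRBRBBBRBBBBRR]  L=[-2 -7/4 -13/8 -25/16 -99/64 -197/128 -393/256 -785/512]  R=[-3139/2048 -1569/1024 -49/32 -3/2 -1 0]  ⇒ -6279/4096

-6279/4096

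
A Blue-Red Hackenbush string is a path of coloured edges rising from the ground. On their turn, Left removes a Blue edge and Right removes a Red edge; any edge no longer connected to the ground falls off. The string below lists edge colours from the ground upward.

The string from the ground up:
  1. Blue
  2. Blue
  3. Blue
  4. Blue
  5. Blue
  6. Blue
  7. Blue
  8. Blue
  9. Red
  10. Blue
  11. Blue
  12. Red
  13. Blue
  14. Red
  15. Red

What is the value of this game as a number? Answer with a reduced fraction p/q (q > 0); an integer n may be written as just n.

Build value(s[:k]) for k = 1..15, string s = Blue Blue Blue Blue Blue Blue Blue Blue Red Blue Blue Red Blue Red Red.
value_1 [B]  L=[0]  R=[∅]  so 1
value_2 [BB]  L=[0; 1]  R=[∅]  so 2
value_3 [BBB]  L=[0; 1; 2]  R=[∅]  so 3
value_4 [BBBB]  L=[0; 1; 2; 3]  R=[∅]  so 4
value_5 [BBBBB]  L=[0; 1; 2; 3; 4]  R=[∅]  so 5
value_6 [BBBBBB]  L=[0; 1; 2; 3; 4; 5]  R=[∅]  so 6
value_7 [BBBBBBB]  L=[0; 1; 2; 3; 4; 5; 6]  R=[∅]  so 7
value_8 [BBBBBBBB]  L=[0; 1; 2; 3; 4; 5; 6; 7]  R=[∅]  so 8
value_9 [BBBBBBBBR]  L=[0; 1; 2; 3; 4; 5; 6; 7]  R=[8]  so 15/2
value_10 [BBBBBBBBRB]  L=[0; 1; 2; 3; 4; 5; 6; 7; 15/2]  R=[8]  so 31/4
value_11 [BBBBBBBBRBB]  L=[0; 1; 2; 3; 4; 5; 6; 7; 15/2; 31/4]  R=[8]  so 63/8
value_12 [BBBBBBBBRBBR]  L=[0; 1; 2; 3; 4; 5; 6; 7; 15/2; 31/4]  R=[63/8; 8]  so 125/16
value_13 [BBBBBBBBRBBRB]  L=[0; 1; 2; 3; 4; 5; 6; 7; 15/2; 31/4; 125/16]  R=[63/8; 8]  so 251/32
value_14 [BBBBBBBBRBBRBR]  L=[0; 1; 2; 3; 4; 5; 6; 7; 15/2; 31/4; 125/16]  R=[251/32; 63/8; 8]  so 501/64
value_15 [BBBBBBBBRBBRBRR]  L=[0; 1; 2; 3; 4; 5; 6; 7; 15/2; 31/4; 125/16]  R=[501/64; 251/32; 63/8; 8]  so 1001/128

1001/128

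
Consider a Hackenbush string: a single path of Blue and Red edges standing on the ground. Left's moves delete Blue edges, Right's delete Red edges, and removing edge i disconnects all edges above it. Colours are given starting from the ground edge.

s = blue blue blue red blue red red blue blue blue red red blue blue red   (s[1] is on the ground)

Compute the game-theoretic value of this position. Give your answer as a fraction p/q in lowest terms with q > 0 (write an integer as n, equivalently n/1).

10701/4096

1 of 15 · b · max L 0 · min R +∞ → 1
2 of 15 · bb · max L 1 · min R +∞ → 2
3 of 15 · bbb · max L 2 · min R +∞ → 3
4 of 15 · bbbr · max L 2 · min R 3 → 5/2
5 of 15 · bbbrb · max L 5/2 · min R 3 → 11/4
6 of 15 · bbbrbr · max L 5/2 · min R 11/4 → 21/8
7 of 15 · bbbrbrr · max L 5/2 · min R 21/8 → 41/16
8 of 15 · bbbrbrrb · max L 41/16 · min R 21/8 → 83/32
9 of 15 · bbbrbrrbb · max L 83/32 · min R 21/8 → 167/64
10 of 15 · bbbrbrrbbb · max L 167/64 · min R 21/8 → 335/128
11 of 15 · bbbrbrrbbbr · max L 167/64 · min R 335/128 → 669/256
12 of 15 · bbbrbrrbbbrr · max L 167/64 · min R 669/256 → 1337/512
13 of 15 · bbbrbrrbbbrrb · max L 1337/512 · min R 669/256 → 2675/1024
14 of 15 · bbbrbrrbbbrrbb · max L 2675/1024 · min R 669/256 → 5351/2048
15 of 15 · bbbrbrrbbbrrbbr · max L 2675/1024 · min R 5351/2048 → 10701/4096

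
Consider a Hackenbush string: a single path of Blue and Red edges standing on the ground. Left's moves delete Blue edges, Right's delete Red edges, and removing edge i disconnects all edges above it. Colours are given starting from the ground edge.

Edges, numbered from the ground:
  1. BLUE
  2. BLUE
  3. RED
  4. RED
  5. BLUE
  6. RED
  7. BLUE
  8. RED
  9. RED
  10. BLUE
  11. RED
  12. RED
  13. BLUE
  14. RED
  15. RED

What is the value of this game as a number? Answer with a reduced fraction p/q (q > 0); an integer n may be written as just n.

g(B) = { 0 | — } so 1
g(BB) = { 0,1 | — } so 2
g(BBR) = { 0,1 | 2 } so 3/2
g(BBRR) = { 0,1 | 3/2,2 } so 5/4
g(BBRRB) = { 0,1,5/4 | 3/2,2 } so 11/8
g(BBRRBR) = { 0,1,5/4 | 11/8,3/2,2 } so 21/16
g(BBRRBRB) = { 0,1,5/4,21/16 | 11/8,3/2,2 } so 43/32
g(BBRRBRBR) = { 0,1,5/4,21/16 | 43/32,11/8,3/2,2 } so 85/64
g(BBRRBRBRR) = { 0,1,5/4,21/16 | 85/64,43/32,11/8,3/2,2 } so 169/128
g(BBRRBRBRRB) = { 0,1,5/4,21/16,169/128 | 85/64,43/32,11/8,3/2,2 } so 339/256
g(BBRRBRBRRBR) = { 0,1,5/4,21/16,169/128 | 339/256,85/64,43/32,11/8,3/2,2 } so 677/512
g(BBRRBRBRRBRR) = { 0,1,5/4,21/16,169/128 | 677/512,339/256,85/64,43/32,11/8,3/2,2 } so 1353/1024
g(BBRRBRBRRBRRB) = { 0,1,5/4,21/16,169/128,1353/1024 | 677/512,339/256,85/64,43/32,11/8,3/2,2 } so 2707/2048
g(BBRRBRBRRBRRBR) = { 0,1,5/4,21/16,169/128,1353/1024 | 2707/2048,677/512,339/256,85/64,43/32,11/8,3/2,2 } so 5413/4096
g(BBRRBRBRRBRRBRR) = { 0,1,5/4,21/16,169/128,1353/1024 | 5413/4096,2707/2048,677/512,339/256,85/64,43/32,11/8,3/2,2 } so 10825/8192

10825/8192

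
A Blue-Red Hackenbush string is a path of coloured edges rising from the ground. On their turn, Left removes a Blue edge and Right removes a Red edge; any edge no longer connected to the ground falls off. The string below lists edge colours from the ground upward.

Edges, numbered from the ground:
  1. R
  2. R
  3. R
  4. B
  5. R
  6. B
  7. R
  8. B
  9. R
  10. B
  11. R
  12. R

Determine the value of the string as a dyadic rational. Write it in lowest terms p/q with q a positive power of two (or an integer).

1 of 12 · R · max L −∞ · min R 0 => -1
2 of 12 · RR · max L −∞ · min R -1 => -2
3 of 12 · RRR · max L −∞ · min R -2 => -3
4 of 12 · RRRB · max L -3 · min R -2 => -5/2
5 of 12 · RRRBR · max L -3 · min R -5/2 => -11/4
6 of 12 · RRRBRB · max L -11/4 · min R -5/2 => -21/8
7 of 12 · RRRBRBR · max L -11/4 · min R -21/8 => -43/16
8 of 12 · RRRBRBRB · max L -43/16 · min R -21/8 => -85/32
9 of 12 · RRRBRBRBR · max L -43/16 · min R -85/32 => -171/64
10 of 12 · RRRBRBRBRB · max L -171/64 · min R -85/32 => -341/128
11 of 12 · RRRBRBRBRBR · max L -171/64 · min R -341/128 => -683/256
12 of 12 · RRRBRBRBRBRR · max L -171/64 · min R -683/256 => -1367/512

-1367/512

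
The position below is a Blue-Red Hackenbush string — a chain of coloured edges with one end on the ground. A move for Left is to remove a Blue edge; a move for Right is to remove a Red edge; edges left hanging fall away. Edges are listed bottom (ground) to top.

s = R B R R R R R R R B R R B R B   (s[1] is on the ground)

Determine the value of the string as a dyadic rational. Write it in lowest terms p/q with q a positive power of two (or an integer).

Prefix values for R B R R R R R R R B R R B R B via {L|R} + simplicity:
G_1 [R]  L=[∅]  R=[0]  so -1
G_2 [RB]  L=[-1]  R=[0]  so -1/2
G_3 [RBR]  L=[-1]  R=[-1/2 0]  so -3/4
G_4 [RBRR]  L=[-1]  R=[-3/4 -1/2 0]  so -7/8
G_5 [RBRRR]  L=[-1]  R=[-7/8 -3/4 -1/2 0]  so -15/16
G_6 [RBRRRR]  L=[-1]  R=[-15/16 -7/8 -3/4 -1/2 0]  so -31/32
G_7 [RBRRRRR]  L=[-1]  R=[-31/32 -15/16 -7/8 -3/4 -1/2 0]  so -63/64
G_8 [RBRRRRRR]  L=[-1]  R=[-63/64 -31/32 -15/16 -7/8 -3/4 -1/2 0]  so -127/128
G_9 [RBRRRRRRR]  L=[-1]  R=[-127/128 -63/64 -31/32 -15/16 -7/8 -3/4 -1/2 0]  so -255/256
G_10 [RBRRRRRRRB]  L=[-1 -255/256]  R=[-127/128 -63/64 -31/32 -15/16 -7/8 -3/4 -1/2 0]  so -509/512
G_11 [RBRRRRRRRBR]  L=[-1 -255/256]  R=[-509/512 -127/128 -63/64 -31/32 -15/16 -7/8 -3/4 -1/2 0]  so -1019/1024
G_12 [RBRRRRRRRBRR]  L=[-1 -255/256]  R=[-1019/1024 -509/512 -127/128 -63/64 -31/32 -15/16 -7/8 -3/4 -1/2 0]  so -2039/2048
G_13 [RBRRRRRRRBRRB]  L=[-1 -255/256 -2039/2048]  R=[-1019/1024 -509/512 -127/128 -63/64 -31/32 -15/16 -7/8 -3/4 -1/2 0]  so -4077/4096
G_14 [RBRRRRRRRBRRBR]  L=[-1 -255/256 -2039/2048]  R=[-4077/4096 -1019/1024 -509/512 -127/128 -63/64 -31/32 -15/16 -7/8 -3/4 -1/2 0]  so -8155/8192
G_15 [RBRRRRRRRBRRBRB]  L=[-1 -255/256 -2039/2048 -8155/8192]  R=[-4077/4096 -1019/1024 -509/512 -127/128 -63/64 -31/32 -15/16 -7/8 -3/4 -1/2 0]  so -16309/16384

-16309/16384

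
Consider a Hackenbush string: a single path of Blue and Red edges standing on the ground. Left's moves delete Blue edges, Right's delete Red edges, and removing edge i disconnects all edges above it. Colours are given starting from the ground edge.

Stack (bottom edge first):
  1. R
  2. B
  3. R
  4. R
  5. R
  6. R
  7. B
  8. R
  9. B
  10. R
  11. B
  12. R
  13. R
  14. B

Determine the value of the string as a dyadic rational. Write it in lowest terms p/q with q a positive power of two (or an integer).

-7853/8192

Recurse on prefixes of the 14-edge string R B R R R R B R B R B R R B:
R: Left { none }, Right { 0 } ⇒ simplest -1
RB: Left { -1 }, Right { 0 } ⇒ simplest -1/2
RBR: Left { -1 }, Right { -1/2,0 } ⇒ simplest -3/4
RBRR: Left { -1 }, Right { -3/4,-1/2,0 } ⇒ simplest -7/8
RBRRR: Left { -1 }, Right { -7/8,-3/4,-1/2,0 } ⇒ simplest -15/16
RBRRRR: Left { -1 }, Right { -15/16,-7/8,-3/4,-1/2,0 } ⇒ simplest -31/32
RBRRRRB: Left { -1,-31/32 }, Right { -15/16,-7/8,-3/4,-1/2,0 } ⇒ simplest -61/64
RBRRRRBR: Left { -1,-31/32 }, Right { -61/64,-15/16,-7/8,-3/4,-1/2,0 } ⇒ simplest -123/128
RBRRRRBRB: Left { -1,-31/32,-123/128 }, Right { -61/64,-15/16,-7/8,-3/4,-1/2,0 } ⇒ simplest -245/256
RBRRRRBRBR: Left { -1,-31/32,-123/128 }, Right { -245/256,-61/64,-15/16,-7/8,-3/4,-1/2,0 } ⇒ simplest -491/512
RBRRRRBRBRB: Left { -1,-31/32,-123/128,-491/512 }, Right { -245/256,-61/64,-15/16,-7/8,-3/4,-1/2,0 } ⇒ simplest -981/1024
RBRRRRBRBRBR: Left { -1,-31/32,-123/128,-491/512 }, Right { -981/1024,-245/256,-61/64,-15/16,-7/8,-3/4,-1/2,0 } ⇒ simplest -1963/2048
RBRRRRBRBRBRR: Left { -1,-31/32,-123/128,-491/512 }, Right { -1963/2048,-981/1024,-245/256,-61/64,-15/16,-7/8,-3/4,-1/2,0 } ⇒ simplest -3927/4096
RBRRRRBRBRBRRB: Left { -1,-31/32,-123/128,-491/512,-3927/4096 }, Right { -1963/2048,-981/1024,-245/256,-61/64,-15/16,-7/8,-3/4,-1/2,0 } ⇒ simplest -7853/8192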